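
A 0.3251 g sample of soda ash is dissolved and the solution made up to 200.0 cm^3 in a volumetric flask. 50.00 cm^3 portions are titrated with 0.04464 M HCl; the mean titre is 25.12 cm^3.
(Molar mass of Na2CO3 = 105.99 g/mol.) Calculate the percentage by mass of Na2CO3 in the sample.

73.12 %

Na2CO3 + 2 HCl → 2 NaCl + H2O + CO2
n(HCl) per titration = 0.02512 × 0.04464 = 1.121 × 10^-3 mol
From the 1:2 ratio, n(Na2CO3) in each aliquot = 1/2 × 1.121 × 10^-3 = 5.607 × 10^-4 mol
n(Na2CO3) in the whole flask = 5.607 × 10^-4 × 200.0/50.00 = 2.243 × 10^-3 mol
mass of Na2CO3 = 2.243 × 10^-3 × 105.99 = 0.2377 g
% Na2CO3 = 0.2377 / 0.3251 × 100 = 73.12 %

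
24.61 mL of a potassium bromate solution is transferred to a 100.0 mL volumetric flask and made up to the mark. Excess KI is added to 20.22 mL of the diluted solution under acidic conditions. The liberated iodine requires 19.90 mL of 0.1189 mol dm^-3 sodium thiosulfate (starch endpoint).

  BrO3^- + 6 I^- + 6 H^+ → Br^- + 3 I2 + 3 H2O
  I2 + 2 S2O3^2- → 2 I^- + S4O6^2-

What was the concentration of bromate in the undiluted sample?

0.07925 mol/L

n(S2O3^2-) = 0.01990 × 0.1189 = 2.366 × 10^-3 mol
n(I2) = n(S2O3^2-)/2 = 1.183 × 10^-3 mol
From the 1:3 ratio, n(BrO3^-) in the aliquot = 1/3 × 1.183 × 10^-3 = 3.944 × 10^-4 mol
[BrO3^-]_dilute = 3.944 × 10^-4 / 0.02022 = 0.01950 mol/L
[BrO3^-]_original = 0.01950 × 100.0/24.61 = 0.07925 mol/L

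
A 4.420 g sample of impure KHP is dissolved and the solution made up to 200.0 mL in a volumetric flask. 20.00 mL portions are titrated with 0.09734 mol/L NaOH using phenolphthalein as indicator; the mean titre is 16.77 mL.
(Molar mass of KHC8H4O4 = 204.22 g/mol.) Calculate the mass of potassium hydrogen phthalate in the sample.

KHC8H4O4 + NaOH → KNaC8H4O4 + H2O
n(NaOH) per titration = 0.01677 × 0.09734 = 1.632 × 10^-3 mol
n(KHC8H4O4) in each aliquot = 1.632 × 10^-3 mol (1:1 ratio)
n(KHC8H4O4) in the whole flask = 1.632 × 10^-3 × 200.0/20.00 = 0.01632 mol
mass of KHC8H4O4 = 0.01632 × 204.22 = 3.334 g

3.334 g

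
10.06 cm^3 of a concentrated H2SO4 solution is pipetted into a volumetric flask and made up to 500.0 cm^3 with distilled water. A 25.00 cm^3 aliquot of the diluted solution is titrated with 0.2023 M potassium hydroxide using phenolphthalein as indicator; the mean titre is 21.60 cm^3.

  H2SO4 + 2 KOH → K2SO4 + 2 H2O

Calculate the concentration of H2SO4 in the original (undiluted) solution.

n(KOH) = 0.02160 × 0.2023 = 4.370 × 10^-3 mol
From the 1:2 ratio, n(H2SO4) in the aliquot = 1/2 × 4.370 × 10^-3 = 2.185 × 10^-3 mol
[H2SO4]_dilute = 2.185 × 10^-3 / 0.02500 = 0.08739 mol/L
Dilution factor = 500.0 / 10.06 = 49.70
[H2SO4]_stock = 0.08739 × 49.70 = 4.344 mol/L

4.344 M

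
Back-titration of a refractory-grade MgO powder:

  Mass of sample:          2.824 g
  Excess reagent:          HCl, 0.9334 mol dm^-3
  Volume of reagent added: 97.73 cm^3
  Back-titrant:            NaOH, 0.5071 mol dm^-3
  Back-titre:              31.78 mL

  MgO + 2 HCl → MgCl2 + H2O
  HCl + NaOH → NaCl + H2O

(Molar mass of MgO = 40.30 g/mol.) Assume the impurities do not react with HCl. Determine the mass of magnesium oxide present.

1.513 g

n(HCl) added = 0.09773 × 0.9334 = 0.09122 mol
n(NaOH) used in back-titration = 0.03178 × 0.5071 = 0.01612 mol
n(HCl) left over = 0.01612 mol (1:1 ratio)
n(HCl) consumed by analyte = 0.09122 − 0.01612 = 0.07511 mol
From the 1:2 ratio, n(MgO) = 1/2 × 0.07511 = 0.03755 mol
mass of MgO = 0.03755 × 40.30 = 1.513 g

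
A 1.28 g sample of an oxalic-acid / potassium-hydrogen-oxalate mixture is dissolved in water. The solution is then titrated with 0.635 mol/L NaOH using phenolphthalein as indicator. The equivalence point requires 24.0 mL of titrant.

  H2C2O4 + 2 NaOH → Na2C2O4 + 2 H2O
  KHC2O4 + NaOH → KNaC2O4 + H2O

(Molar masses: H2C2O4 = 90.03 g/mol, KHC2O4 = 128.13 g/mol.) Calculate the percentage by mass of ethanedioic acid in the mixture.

n(NaOH) = 0.0240 × 0.635 = 0.0152 mol
Let x = n(H2C2O4), y = n(KHC2O4).
Titrant: 2x + 1y = 0.0152;  mass: 90.03x + 128.13y = 1.28
Solving, x = 4.05 × 10^-3 mol, y = 7.15 × 10^-3 mol
mass of H2C2O4 = 4.05 × 10^-3 × 90.03 = 0.364 g
% H2C2O4 = 0.364 / 1.28 × 100 = 28.5 %

28.5 %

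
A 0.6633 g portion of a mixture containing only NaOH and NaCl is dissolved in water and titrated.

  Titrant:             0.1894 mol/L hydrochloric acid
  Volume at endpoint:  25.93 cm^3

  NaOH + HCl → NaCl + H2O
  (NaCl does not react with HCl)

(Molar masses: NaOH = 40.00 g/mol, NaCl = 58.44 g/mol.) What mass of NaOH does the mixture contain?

n(HCl) = 0.02593 × 0.1894 = 4.911 × 10^-3 mol
Let x = n(NaOH), y = n(NaCl).
Titrant: 1x = 4.911 × 10^-3;  mass: 40.00x + 58.44y = 0.6633
Solving, x = 4.911 × 10^-3 mol, y = 7.989 × 10^-3 mol
mass of NaOH = 4.911 × 10^-3 × 40.00 = 0.1964 g

0.1964 g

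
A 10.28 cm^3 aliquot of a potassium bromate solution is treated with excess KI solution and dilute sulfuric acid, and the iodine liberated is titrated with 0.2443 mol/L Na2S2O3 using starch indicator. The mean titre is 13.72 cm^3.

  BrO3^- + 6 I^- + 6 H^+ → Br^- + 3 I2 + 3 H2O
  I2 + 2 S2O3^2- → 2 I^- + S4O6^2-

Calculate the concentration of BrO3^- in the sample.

0.05434 mol/L

n(S2O3^2-) = 0.01372 × 0.2443 = 3.352 × 10^-3 mol
n(I2) = n(S2O3^2-)/2 = 1.676 × 10^-3 mol
From the 1:3 ratio, n(BrO3^-) in the aliquot = 1/3 × 1.676 × 10^-3 = 5.586 × 10^-4 mol
[BrO3^-] = 5.586 × 10^-4 / 0.01028 = 0.05434 mol/L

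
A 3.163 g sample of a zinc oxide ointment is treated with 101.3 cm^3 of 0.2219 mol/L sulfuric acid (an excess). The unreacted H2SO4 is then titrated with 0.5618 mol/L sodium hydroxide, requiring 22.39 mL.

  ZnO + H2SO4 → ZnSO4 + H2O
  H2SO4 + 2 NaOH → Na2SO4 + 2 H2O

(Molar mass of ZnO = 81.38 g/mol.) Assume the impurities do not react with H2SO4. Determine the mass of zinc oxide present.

1.317 g

n(H2SO4) added = 0.1013 × 0.2219 = 0.02248 mol
n(NaOH) used in back-titration = 0.02239 × 0.5618 = 0.01258 mol
From the 1:2 ratio, n(H2SO4) left over = 1/2 × 0.01258 = 6.289 × 10^-3 mol
n(H2SO4) consumed by analyte = 0.02248 − 6.289 × 10^-3 = 0.01619 mol
n(ZnO) = 0.01619 mol (1:1 ratio)
mass of ZnO = 0.01619 × 81.38 = 1.317 g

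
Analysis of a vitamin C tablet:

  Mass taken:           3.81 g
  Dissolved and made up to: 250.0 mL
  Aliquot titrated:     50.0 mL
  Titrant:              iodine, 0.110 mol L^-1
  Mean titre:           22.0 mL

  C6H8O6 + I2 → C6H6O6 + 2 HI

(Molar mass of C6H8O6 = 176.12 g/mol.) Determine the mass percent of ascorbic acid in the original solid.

n(I2) per titration = 0.0220 × 0.110 = 2.42 × 10^-3 mol
n(C6H8O6) in each aliquot = 2.42 × 10^-3 mol (1:1 ratio)
n(C6H8O6) in the whole flask = 2.42 × 10^-3 × 250.0/50.0 = 0.0121 mol
mass of C6H8O6 = 0.0121 × 176.12 = 2.13 g
% C6H8O6 = 2.13 / 3.81 × 100 = 55.9 %

55.9 %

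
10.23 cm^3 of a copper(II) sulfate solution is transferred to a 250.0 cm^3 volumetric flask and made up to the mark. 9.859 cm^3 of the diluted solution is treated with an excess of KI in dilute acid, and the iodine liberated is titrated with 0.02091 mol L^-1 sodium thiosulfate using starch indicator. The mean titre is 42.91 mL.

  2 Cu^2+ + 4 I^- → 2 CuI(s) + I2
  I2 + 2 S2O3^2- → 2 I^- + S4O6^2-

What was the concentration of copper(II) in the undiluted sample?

2.224 mol/L

n(S2O3^2-) = 0.04291 × 0.02091 = 8.972 × 10^-4 mol
n(I2) = n(S2O3^2-)/2 = 4.486 × 10^-4 mol
From the 2:1 ratio, n(Cu2+) in the aliquot = 2/1 × 4.486 × 10^-4 = 8.972 × 10^-4 mol
[Cu2+]_dilute = 8.972 × 10^-4 / 0.009859 = 0.09101 mol/L
[Cu2+]_original = 0.09101 × 250.0/10.23 = 2.224 mol/L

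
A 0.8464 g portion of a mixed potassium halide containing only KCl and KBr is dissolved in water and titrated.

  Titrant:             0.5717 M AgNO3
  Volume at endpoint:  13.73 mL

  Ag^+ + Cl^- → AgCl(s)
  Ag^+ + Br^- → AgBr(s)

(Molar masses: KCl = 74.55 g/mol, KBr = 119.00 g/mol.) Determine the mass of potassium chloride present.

0.1471 g

n(AgNO3) = 0.01373 × 0.5717 = 7.849 × 10^-3 mol
Let x = n(KCl), y = n(KBr).
Titrant: 1x + 1y = 7.849 × 10^-3;  mass: 74.55x + 119.00y = 0.8464
Solving, x = 1.973 × 10^-3 mol, y = 5.877 × 10^-3 mol
mass of KCl = 1.973 × 10^-3 × 74.55 = 0.1471 g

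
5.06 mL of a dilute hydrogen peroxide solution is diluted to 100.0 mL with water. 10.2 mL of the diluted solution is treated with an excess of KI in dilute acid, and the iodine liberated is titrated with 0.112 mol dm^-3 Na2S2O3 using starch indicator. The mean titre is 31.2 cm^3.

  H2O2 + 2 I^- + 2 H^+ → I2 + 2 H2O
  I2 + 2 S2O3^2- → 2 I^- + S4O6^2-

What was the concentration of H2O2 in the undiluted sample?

3.39 mol/L

n(S2O3^2-) = 0.0312 × 0.112 = 3.49 × 10^-3 mol
n(I2) = n(S2O3^2-)/2 = 1.75 × 10^-3 mol
n(H2O2) in the aliquot = 1.75 × 10^-3 mol (1:1 ratio)
[H2O2]_dilute = 1.75 × 10^-3 / 0.0102 = 0.171 mol/L
[H2O2]_original = 0.171 × 100.0/5.06 = 3.39 mol/L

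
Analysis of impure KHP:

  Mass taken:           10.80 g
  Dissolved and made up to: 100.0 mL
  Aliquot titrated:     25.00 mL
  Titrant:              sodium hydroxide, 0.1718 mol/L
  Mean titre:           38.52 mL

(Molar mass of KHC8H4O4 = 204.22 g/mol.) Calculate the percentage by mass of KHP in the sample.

50.05 %

KHC8H4O4 + NaOH → KNaC8H4O4 + H2O
n(NaOH) per titration = 0.03852 × 0.1718 = 6.618 × 10^-3 mol
n(KHC8H4O4) in each aliquot = 6.618 × 10^-3 mol (1:1 ratio)
n(KHC8H4O4) in the whole flask = 6.618 × 10^-3 × 100.0/25.00 = 0.02647 mol
mass of KHC8H4O4 = 0.02647 × 204.22 = 5.406 g
% KHC8H4O4 = 5.406 / 10.80 × 100 = 50.05 %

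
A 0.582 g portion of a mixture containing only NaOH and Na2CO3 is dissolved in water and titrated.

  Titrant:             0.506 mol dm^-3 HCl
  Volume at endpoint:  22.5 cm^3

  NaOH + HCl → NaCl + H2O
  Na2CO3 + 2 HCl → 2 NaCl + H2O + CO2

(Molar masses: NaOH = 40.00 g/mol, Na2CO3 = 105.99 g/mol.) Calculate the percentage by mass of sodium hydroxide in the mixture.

n(HCl) = 0.0225 × 0.506 = 0.0114 mol
Let x = n(NaOH), y = n(Na2CO3).
Titrant: 1x + 2y = 0.0114;  mass: 40.00x + 105.99y = 0.582
Solving, x = 1.64 × 10^-3 mol, y = 4.87 × 10^-3 mol
mass of NaOH = 1.64 × 10^-3 × 40.00 = 0.0657 g
% NaOH = 0.0657 / 0.582 × 100 = 11.3 %

11.3 %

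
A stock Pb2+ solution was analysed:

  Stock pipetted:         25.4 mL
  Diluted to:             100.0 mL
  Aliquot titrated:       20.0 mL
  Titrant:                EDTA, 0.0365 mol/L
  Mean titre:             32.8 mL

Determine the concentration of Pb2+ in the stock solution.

Pb^2+ + EDTA^4- → [Pb(EDTA)]^2-
n(EDTA) = 0.0328 × 0.0365 = 1.20 × 10^-3 mol
n(Pb2+) in the aliquot = 1.20 × 10^-3 mol (1:1 ratio)
[Pb2+]_dilute = 1.20 × 10^-3 / 0.0200 = 0.0599 mol/L
Dilution factor = 100.0 / 25.4 = 3.937
[Pb2+]_stock = 0.0599 × 3.937 = 0.236 mol/L

0.236 mol/L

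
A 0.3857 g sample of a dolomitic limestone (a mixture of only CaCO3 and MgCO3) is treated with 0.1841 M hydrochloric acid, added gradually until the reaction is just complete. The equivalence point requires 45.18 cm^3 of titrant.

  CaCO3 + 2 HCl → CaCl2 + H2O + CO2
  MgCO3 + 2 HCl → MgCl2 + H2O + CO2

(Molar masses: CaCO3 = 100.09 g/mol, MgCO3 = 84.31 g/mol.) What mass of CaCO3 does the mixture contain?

n(HCl) = 0.04518 × 0.1841 = 8.318 × 10^-3 mol
Let x = n(CaCO3), y = n(MgCO3).
Titrant: 2x + 2y = 8.318 × 10^-3;  mass: 100.09x + 84.31y = 0.3857
Solving, x = 2.222 × 10^-3 mol, y = 1.936 × 10^-3 mol
mass of CaCO3 = 2.222 × 10^-3 × 100.09 = 0.2224 g

0.2224 g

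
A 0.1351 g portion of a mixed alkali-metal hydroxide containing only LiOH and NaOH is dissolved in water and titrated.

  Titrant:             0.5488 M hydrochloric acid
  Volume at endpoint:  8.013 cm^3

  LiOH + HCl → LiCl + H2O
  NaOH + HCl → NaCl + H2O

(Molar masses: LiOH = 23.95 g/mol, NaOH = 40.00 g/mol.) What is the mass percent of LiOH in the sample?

45.07 %

n(HCl) = 0.008013 × 0.5488 = 4.398 × 10^-3 mol
Let x = n(LiOH), y = n(NaOH).
Titrant: 1x + 1y = 4.398 × 10^-3;  mass: 23.95x + 40.00y = 0.1351
Solving, x = 2.542 × 10^-3 mol, y = 1.855 × 10^-3 mol
mass of LiOH = 2.542 × 10^-3 × 23.95 = 0.06088 g
% LiOH = 0.06088 / 0.1351 × 100 = 45.07 %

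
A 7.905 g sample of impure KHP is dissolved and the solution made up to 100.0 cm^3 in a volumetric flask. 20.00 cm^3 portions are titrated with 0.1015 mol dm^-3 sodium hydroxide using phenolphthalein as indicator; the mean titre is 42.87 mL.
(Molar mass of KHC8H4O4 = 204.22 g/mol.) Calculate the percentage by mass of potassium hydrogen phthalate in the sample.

KHC8H4O4 + NaOH → KNaC8H4O4 + H2O
n(NaOH) per titration = 0.04287 × 0.1015 = 4.351 × 10^-3 mol
n(KHC8H4O4) in each aliquot = 4.351 × 10^-3 mol (1:1 ratio)
n(KHC8H4O4) in the whole flask = 4.351 × 10^-3 × 100.0/20.00 = 0.02176 mol
mass of KHC8H4O4 = 0.02176 × 204.22 = 4.443 g
% KHC8H4O4 = 4.443 / 7.905 × 100 = 56.21 %

56.21 %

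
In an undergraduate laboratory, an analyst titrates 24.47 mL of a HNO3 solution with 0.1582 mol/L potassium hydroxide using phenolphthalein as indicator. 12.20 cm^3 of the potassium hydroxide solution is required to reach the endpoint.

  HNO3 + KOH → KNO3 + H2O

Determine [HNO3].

n(KOH) = 0.01220 L × 0.1582 mol/L = 1.930 × 10^-3 mol
n(HNO3) = 1.930 × 10^-3 mol (1:1 mole ratio)
[HNO3] = 1.930 × 10^-3 mol / 0.02447 L = 0.07887 mol/L

0.07887 mol/L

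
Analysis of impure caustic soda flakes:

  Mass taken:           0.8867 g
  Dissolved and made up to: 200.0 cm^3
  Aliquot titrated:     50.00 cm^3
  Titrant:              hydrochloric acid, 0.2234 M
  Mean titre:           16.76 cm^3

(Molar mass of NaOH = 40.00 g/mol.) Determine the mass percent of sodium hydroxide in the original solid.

67.56 %

NaOH + HCl → NaCl + H2O
n(HCl) per titration = 0.01676 × 0.2234 = 3.744 × 10^-3 mol
n(NaOH) in each aliquot = 3.744 × 10^-3 mol (1:1 ratio)
n(NaOH) in the whole flask = 3.744 × 10^-3 × 200.0/50.00 = 0.01498 mol
mass of NaOH = 0.01498 × 40.00 = 0.5991 g
% NaOH = 0.5991 / 0.8867 × 100 = 67.56 %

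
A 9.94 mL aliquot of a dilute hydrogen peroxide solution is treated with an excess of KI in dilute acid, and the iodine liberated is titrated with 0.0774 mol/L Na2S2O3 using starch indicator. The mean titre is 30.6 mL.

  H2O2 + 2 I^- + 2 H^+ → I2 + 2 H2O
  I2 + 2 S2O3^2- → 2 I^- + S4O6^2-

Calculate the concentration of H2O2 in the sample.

n(S2O3^2-) = 0.0306 × 0.0774 = 2.37 × 10^-3 mol
n(I2) = n(S2O3^2-)/2 = 1.18 × 10^-3 mol
n(H2O2) in the aliquot = 1.18 × 10^-3 mol (1:1 ratio)
[H2O2] = 1.18 × 10^-3 / 0.00994 = 0.119 mol/L

0.119 mol/L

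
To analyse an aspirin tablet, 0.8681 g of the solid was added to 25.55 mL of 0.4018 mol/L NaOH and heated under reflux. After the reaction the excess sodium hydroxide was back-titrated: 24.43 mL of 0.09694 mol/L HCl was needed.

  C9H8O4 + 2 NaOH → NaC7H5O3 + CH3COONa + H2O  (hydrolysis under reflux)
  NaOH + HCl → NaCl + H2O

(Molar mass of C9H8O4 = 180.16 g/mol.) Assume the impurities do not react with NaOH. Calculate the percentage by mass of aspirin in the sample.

n(NaOH) added = 0.02555 × 0.4018 = 0.01027 mol
n(HCl) used in back-titration = 0.02443 × 0.09694 = 2.368 × 10^-3 mol
n(NaOH) left over = 2.368 × 10^-3 mol (1:1 ratio)
n(NaOH) consumed by analyte = 0.01027 − 2.368 × 10^-3 = 7.898 × 10^-3 mol
From the 1:2 ratio, n(C9H8O4) = 1/2 × 7.898 × 10^-3 = 3.949 × 10^-3 mol
mass of C9H8O4 = 3.949 × 10^-3 × 180.16 = 0.7114 g
% C9H8O4 = 0.7114 / 0.8681 × 100 = 81.95 %

81.95 %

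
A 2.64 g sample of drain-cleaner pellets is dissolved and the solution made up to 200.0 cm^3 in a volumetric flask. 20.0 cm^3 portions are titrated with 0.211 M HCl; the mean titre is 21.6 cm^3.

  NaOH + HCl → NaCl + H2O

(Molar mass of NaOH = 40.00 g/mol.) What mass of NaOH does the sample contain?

1.82 g

n(HCl) per titration = 0.0216 × 0.211 = 4.56 × 10^-3 mol
n(NaOH) in each aliquot = 4.56 × 10^-3 mol (1:1 ratio)
n(NaOH) in the whole flask = 4.56 × 10^-3 × 200.0/20.0 = 0.0456 mol
mass of NaOH = 0.0456 × 40.00 = 1.82 g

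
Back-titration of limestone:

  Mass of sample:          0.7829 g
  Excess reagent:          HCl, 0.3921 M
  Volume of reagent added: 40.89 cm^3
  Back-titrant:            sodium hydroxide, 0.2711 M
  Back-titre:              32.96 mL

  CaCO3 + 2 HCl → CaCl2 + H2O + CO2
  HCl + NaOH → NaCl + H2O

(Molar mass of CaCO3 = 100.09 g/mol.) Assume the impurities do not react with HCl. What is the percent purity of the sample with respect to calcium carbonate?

45.37 %

n(HCl) added = 0.04089 × 0.3921 = 0.01603 mol
n(NaOH) used in back-titration = 0.03296 × 0.2711 = 8.935 × 10^-3 mol
n(HCl) left over = 8.935 × 10^-3 mol (1:1 ratio)
n(HCl) consumed by analyte = 0.01603 − 8.935 × 10^-3 = 7.098 × 10^-3 mol
From the 1:2 ratio, n(CaCO3) = 1/2 × 7.098 × 10^-3 = 3.549 × 10^-3 mol
mass of CaCO3 = 3.549 × 10^-3 × 100.09 = 0.3552 g
% CaCO3 = 0.3552 / 0.7829 × 100 = 45.37 %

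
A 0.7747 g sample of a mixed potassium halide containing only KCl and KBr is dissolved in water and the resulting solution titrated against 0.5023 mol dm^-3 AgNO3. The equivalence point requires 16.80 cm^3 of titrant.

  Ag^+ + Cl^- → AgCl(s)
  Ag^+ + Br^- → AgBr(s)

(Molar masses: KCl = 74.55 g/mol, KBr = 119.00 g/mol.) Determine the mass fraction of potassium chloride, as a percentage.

n(AgNO3) = 0.01680 × 0.5023 = 8.439 × 10^-3 mol
Let x = n(KCl), y = n(KBr).
Titrant: 1x + 1y = 8.439 × 10^-3;  mass: 74.55x + 119.00y = 0.7747
Solving, x = 5.163 × 10^-3 mol, y = 3.276 × 10^-3 mol
mass of KCl = 5.163 × 10^-3 × 74.55 = 0.3849 g
% KCl = 0.3849 / 0.7747 × 100 = 49.68 %

49.68 %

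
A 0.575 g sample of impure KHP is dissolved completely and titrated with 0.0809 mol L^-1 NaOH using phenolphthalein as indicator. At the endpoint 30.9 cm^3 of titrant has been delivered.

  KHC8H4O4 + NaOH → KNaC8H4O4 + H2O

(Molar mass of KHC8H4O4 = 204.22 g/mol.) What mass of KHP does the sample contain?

n(NaOH) = 0.0309 L × 0.0809 mol/L = 2.50 × 10^-3 mol
n(KHC8H4O4) = 2.50 × 10^-3 mol (1:1 ratio)
mass of KHC8H4O4 = 2.50 × 10^-3 × 204.22 g/mol = 0.511 g

0.511 g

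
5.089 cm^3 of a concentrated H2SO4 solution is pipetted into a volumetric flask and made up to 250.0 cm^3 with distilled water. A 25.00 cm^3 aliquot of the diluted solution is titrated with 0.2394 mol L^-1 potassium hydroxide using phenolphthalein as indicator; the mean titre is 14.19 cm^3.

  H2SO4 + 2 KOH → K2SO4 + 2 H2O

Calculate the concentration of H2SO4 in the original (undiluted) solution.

n(KOH) = 0.01419 × 0.2394 = 3.397 × 10^-3 mol
From the 1:2 ratio, n(H2SO4) in the aliquot = 1/2 × 3.397 × 10^-3 = 1.699 × 10^-3 mol
[H2SO4]_dilute = 1.699 × 10^-3 / 0.02500 = 0.06794 mol/L
Dilution factor = 250.0 / 5.089 = 49.13
[H2SO4]_stock = 0.06794 × 49.13 = 3.338 mol/L

3.338 mol/L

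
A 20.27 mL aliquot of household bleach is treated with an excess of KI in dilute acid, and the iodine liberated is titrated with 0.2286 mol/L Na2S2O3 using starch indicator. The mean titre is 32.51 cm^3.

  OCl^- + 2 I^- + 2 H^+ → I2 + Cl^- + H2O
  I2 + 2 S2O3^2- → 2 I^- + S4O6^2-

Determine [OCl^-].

n(S2O3^2-) = 0.03251 × 0.2286 = 7.432 × 10^-3 mol
n(I2) = n(S2O3^2-)/2 = 3.716 × 10^-3 mol
n(OCl^-) in the aliquot = 3.716 × 10^-3 mol (1:1 ratio)
[OCl^-] = 3.716 × 10^-3 / 0.02027 = 0.1833 mol/L

0.1833 mol/L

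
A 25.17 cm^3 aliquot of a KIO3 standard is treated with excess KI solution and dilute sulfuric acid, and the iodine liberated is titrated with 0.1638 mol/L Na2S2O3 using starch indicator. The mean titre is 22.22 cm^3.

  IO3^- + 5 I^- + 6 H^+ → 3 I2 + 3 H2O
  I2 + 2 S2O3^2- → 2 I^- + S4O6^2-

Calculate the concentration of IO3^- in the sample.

0.02410 mol/L

n(S2O3^2-) = 0.02222 × 0.1638 = 3.640 × 10^-3 mol
n(I2) = n(S2O3^2-)/2 = 1.820 × 10^-3 mol
From the 1:3 ratio, n(IO3^-) in the aliquot = 1/3 × 1.820 × 10^-3 = 6.066 × 10^-4 mol
[IO3^-] = 6.066 × 10^-4 / 0.02517 = 0.02410 mol/L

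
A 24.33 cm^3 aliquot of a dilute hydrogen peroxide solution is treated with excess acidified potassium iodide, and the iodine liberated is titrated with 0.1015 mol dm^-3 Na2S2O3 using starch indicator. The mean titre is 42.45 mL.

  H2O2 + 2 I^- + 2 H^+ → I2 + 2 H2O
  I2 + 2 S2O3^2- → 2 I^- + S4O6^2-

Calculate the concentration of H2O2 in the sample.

n(S2O3^2-) = 0.04245 × 0.1015 = 4.309 × 10^-3 mol
n(I2) = n(S2O3^2-)/2 = 2.154 × 10^-3 mol
n(H2O2) in the aliquot = 2.154 × 10^-3 mol (1:1 ratio)
[H2O2] = 2.154 × 10^-3 / 0.02433 = 0.08855 mol/L

0.08855 mol/L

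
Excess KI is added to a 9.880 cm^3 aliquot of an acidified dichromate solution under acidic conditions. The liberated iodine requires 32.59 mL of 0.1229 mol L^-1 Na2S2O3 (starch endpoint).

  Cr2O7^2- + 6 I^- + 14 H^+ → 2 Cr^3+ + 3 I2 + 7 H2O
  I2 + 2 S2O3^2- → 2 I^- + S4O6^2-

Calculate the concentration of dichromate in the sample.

n(S2O3^2-) = 0.03259 × 0.1229 = 4.005 × 10^-3 mol
n(I2) = n(S2O3^2-)/2 = 2.003 × 10^-3 mol
From the 1:3 ratio, n(Cr2O7^2-) in the aliquot = 1/3 × 2.003 × 10^-3 = 6.676 × 10^-4 mol
[Cr2O7^2-] = 6.676 × 10^-4 / 0.009880 = 0.06757 mol/L

0.06757 mol/L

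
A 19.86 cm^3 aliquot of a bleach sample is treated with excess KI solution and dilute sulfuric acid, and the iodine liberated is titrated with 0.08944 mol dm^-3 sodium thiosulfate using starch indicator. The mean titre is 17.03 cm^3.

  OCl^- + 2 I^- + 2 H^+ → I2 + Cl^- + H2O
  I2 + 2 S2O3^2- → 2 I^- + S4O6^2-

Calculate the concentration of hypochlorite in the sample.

0.03835 mol/L

n(S2O3^2-) = 0.01703 × 0.08944 = 1.523 × 10^-3 mol
n(I2) = n(S2O3^2-)/2 = 7.616 × 10^-4 mol
n(OCl^-) in the aliquot = 7.616 × 10^-4 mol (1:1 ratio)
[OCl^-] = 7.616 × 10^-4 / 0.01986 = 0.03835 mol/L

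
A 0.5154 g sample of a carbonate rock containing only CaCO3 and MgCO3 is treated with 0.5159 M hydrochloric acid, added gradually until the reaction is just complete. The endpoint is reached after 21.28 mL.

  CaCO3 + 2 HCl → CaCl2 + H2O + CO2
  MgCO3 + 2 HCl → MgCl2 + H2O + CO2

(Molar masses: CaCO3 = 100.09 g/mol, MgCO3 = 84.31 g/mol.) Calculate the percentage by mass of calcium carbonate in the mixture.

64.74 %

n(HCl) = 0.02128 × 0.5159 = 0.01098 mol
Let x = n(CaCO3), y = n(MgCO3).
Titrant: 2x + 2y = 0.01098;  mass: 100.09x + 84.31y = 0.5154
Solving, x = 3.334 × 10^-3 mol, y = 2.155 × 10^-3 mol
mass of CaCO3 = 3.334 × 10^-3 × 100.09 = 0.3337 g
% CaCO3 = 0.3337 / 0.5154 × 100 = 64.74 %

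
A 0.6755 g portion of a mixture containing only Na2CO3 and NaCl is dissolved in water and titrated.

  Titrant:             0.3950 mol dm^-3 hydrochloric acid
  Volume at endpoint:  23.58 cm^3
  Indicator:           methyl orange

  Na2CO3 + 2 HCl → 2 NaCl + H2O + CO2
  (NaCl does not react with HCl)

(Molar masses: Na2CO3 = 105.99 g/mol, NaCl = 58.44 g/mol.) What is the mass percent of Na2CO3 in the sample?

n(HCl) = 0.02358 × 0.3950 = 9.314 × 10^-3 mol
Let x = n(Na2CO3), y = n(NaCl).
Titrant: 2x = 9.314 × 10^-3;  mass: 105.99x + 58.44y = 0.6755
Solving, x = 4.657 × 10^-3 mol, y = 3.113 × 10^-3 mol
mass of Na2CO3 = 4.657 × 10^-3 × 105.99 = 0.4936 g
% Na2CO3 = 0.4936 / 0.6755 × 100 = 73.07 %

73.07 %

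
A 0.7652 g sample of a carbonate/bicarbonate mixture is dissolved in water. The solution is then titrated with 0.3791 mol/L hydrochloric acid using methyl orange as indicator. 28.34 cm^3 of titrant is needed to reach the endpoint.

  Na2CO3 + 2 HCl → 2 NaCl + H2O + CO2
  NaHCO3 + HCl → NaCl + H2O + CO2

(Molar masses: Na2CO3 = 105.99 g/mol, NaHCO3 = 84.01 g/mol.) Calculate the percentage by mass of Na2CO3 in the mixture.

30.68 %

n(HCl) = 0.02834 × 0.3791 = 0.01074 mol
Let x = n(Na2CO3), y = n(NaHCO3).
Titrant: 2x + 1y = 0.01074;  mass: 105.99x + 84.01y = 0.7652
Solving, x = 2.215 × 10^-3 mol, y = 6.314 × 10^-3 mol
mass of Na2CO3 = 2.215 × 10^-3 × 105.99 = 0.2347 g
% Na2CO3 = 0.2347 / 0.7652 × 100 = 30.68 %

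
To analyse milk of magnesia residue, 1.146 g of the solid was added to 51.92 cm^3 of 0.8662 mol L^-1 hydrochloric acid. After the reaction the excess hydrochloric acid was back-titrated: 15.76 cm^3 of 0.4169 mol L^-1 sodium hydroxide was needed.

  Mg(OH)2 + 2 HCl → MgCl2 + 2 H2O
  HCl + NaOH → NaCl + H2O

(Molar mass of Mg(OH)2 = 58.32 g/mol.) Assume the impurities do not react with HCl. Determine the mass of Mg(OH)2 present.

1.120 g

n(HCl) added = 0.05192 × 0.8662 = 0.04497 mol
n(NaOH) used in back-titration = 0.01576 × 0.4169 = 6.570 × 10^-3 mol
n(HCl) left over = 6.570 × 10^-3 mol (1:1 ratio)
n(HCl) consumed by analyte = 0.04497 − 6.570 × 10^-3 = 0.03840 mol
From the 1:2 ratio, n(Mg(OH)2) = 1/2 × 0.03840 = 0.01920 mol
mass of Mg(OH)2 = 0.01920 × 58.32 = 1.120 g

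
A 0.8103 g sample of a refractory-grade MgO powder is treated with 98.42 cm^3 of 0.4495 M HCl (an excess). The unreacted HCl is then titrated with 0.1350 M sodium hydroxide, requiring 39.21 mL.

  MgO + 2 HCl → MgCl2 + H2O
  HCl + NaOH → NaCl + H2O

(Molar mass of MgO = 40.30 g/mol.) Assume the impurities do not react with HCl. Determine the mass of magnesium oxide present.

n(HCl) added = 0.09842 × 0.4495 = 0.04424 mol
n(NaOH) used in back-titration = 0.03921 × 0.1350 = 5.293 × 10^-3 mol
n(HCl) left over = 5.293 × 10^-3 mol (1:1 ratio)
n(HCl) consumed by analyte = 0.04424 − 5.293 × 10^-3 = 0.03895 mol
From the 1:2 ratio, n(MgO) = 1/2 × 0.03895 = 0.01947 mol
mass of MgO = 0.01947 × 40.30 = 0.7848 g

0.7848 g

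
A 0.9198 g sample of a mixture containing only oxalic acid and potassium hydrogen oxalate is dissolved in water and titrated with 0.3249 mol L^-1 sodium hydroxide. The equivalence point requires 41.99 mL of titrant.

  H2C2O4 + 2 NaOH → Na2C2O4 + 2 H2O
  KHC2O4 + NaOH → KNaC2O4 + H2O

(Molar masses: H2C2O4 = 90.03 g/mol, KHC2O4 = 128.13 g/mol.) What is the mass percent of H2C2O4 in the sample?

n(NaOH) = 0.04199 × 0.3249 = 0.01364 mol
Let x = n(H2C2O4), y = n(KHC2O4).
Titrant: 2x + 1y = 0.01364;  mass: 90.03x + 128.13y = 0.9198
Solving, x = 4.982 × 10^-3 mol, y = 3.678 × 10^-3 mol
mass of H2C2O4 = 4.982 × 10^-3 × 90.03 = 0.4486 g
% H2C2O4 = 0.4486 / 0.9198 × 100 = 48.77 %

48.77 %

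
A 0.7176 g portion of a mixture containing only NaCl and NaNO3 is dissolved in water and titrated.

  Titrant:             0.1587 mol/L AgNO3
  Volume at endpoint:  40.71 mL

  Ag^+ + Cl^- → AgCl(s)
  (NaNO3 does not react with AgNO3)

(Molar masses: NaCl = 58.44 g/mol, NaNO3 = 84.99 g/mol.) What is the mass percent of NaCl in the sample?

n(AgNO3) = 0.04071 × 0.1587 = 6.461 × 10^-3 mol
Let x = n(NaCl), y = n(NaNO3).
Titrant: 1x = 6.461 × 10^-3;  mass: 58.44x + 84.99y = 0.7176
Solving, x = 6.461 × 10^-3 mol, y = 4.001 × 10^-3 mol
mass of NaCl = 6.461 × 10^-3 × 58.44 = 0.3776 g
% NaCl = 0.3776 / 0.7176 × 100 = 52.61 %

52.61 %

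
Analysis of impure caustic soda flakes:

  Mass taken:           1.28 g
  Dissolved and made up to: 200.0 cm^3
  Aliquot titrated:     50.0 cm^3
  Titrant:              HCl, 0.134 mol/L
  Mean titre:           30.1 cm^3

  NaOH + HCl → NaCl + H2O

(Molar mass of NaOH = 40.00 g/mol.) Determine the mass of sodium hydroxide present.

0.645 g

n(HCl) per titration = 0.0301 × 0.134 = 4.03 × 10^-3 mol
n(NaOH) in each aliquot = 4.03 × 10^-3 mol (1:1 ratio)
n(NaOH) in the whole flask = 4.03 × 10^-3 × 200.0/50.0 = 0.0161 mol
mass of NaOH = 0.0161 × 40.00 = 0.645 g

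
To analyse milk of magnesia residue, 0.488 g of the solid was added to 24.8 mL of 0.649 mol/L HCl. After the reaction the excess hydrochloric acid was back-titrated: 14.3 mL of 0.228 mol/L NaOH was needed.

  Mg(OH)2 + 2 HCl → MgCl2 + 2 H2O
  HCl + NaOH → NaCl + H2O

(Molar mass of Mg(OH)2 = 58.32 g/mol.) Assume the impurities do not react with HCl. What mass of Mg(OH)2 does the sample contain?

n(HCl) added = 0.0248 × 0.649 = 0.0161 mol
n(NaOH) used in back-titration = 0.0143 × 0.228 = 3.26 × 10^-3 mol
n(HCl) left over = 3.26 × 10^-3 mol (1:1 ratio)
n(HCl) consumed by analyte = 0.0161 − 3.26 × 10^-3 = 0.0128 mol
From the 1:2 ratio, n(Mg(OH)2) = 1/2 × 0.0128 = 6.42 × 10^-3 mol
mass of Mg(OH)2 = 6.42 × 10^-3 × 58.32 = 0.374 g

0.374 g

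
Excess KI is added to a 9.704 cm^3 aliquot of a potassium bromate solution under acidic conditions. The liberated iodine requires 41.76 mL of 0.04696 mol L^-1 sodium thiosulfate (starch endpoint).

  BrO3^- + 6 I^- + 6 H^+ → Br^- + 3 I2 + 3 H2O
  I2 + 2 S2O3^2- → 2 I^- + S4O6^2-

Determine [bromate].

0.03368 mol/L

n(S2O3^2-) = 0.04176 × 0.04696 = 1.961 × 10^-3 mol
n(I2) = n(S2O3^2-)/2 = 9.805 × 10^-4 mol
From the 1:3 ratio, n(BrO3^-) in the aliquot = 1/3 × 9.805 × 10^-4 = 3.268 × 10^-4 mol
[BrO3^-] = 3.268 × 10^-4 / 0.009704 = 0.03368 mol/L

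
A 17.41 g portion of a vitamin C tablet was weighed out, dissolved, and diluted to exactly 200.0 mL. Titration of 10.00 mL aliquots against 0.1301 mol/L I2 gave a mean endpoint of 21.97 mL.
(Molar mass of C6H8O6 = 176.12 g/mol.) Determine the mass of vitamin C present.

C6H8O6 + I2 → C6H6O6 + 2 HI
n(I2) per titration = 0.02197 × 0.1301 = 2.858 × 10^-3 mol
n(C6H8O6) in each aliquot = 2.858 × 10^-3 mol (1:1 ratio)
n(C6H8O6) in the whole flask = 2.858 × 10^-3 × 200.0/10.00 = 0.05717 mol
mass of C6H8O6 = 0.05717 × 176.12 = 10.07 g

10.07 g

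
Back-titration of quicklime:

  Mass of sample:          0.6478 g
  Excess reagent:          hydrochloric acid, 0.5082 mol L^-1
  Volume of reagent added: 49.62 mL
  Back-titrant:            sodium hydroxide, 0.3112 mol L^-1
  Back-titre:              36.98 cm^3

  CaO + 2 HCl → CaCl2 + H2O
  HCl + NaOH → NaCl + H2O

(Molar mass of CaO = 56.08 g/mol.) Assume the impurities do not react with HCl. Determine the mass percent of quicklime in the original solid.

n(HCl) added = 0.04962 × 0.5082 = 0.02522 mol
n(NaOH) used in back-titration = 0.03698 × 0.3112 = 0.01151 mol
n(HCl) left over = 0.01151 mol (1:1 ratio)
n(HCl) consumed by analyte = 0.02522 − 0.01151 = 0.01371 mol
From the 1:2 ratio, n(CaO) = 1/2 × 0.01371 = 6.854 × 10^-3 mol
mass of CaO = 6.854 × 10^-3 × 56.08 = 0.3844 g
% CaO = 0.3844 / 0.6478 × 100 = 59.34 %

59.34 %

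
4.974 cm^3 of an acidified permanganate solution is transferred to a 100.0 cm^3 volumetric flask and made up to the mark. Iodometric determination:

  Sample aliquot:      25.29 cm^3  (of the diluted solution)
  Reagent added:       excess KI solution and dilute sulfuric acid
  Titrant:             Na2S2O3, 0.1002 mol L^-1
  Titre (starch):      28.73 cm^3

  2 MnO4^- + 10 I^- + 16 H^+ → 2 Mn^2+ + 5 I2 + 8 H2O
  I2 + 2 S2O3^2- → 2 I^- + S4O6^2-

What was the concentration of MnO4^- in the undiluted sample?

0.4577 mol/L

n(S2O3^2-) = 0.02873 × 0.1002 = 2.879 × 10^-3 mol
n(I2) = n(S2O3^2-)/2 = 1.439 × 10^-3 mol
From the 2:5 ratio, n(MnO4^-) in the aliquot = 2/5 × 1.439 × 10^-3 = 5.757 × 10^-4 mol
[MnO4^-]_dilute = 5.757 × 10^-4 / 0.02529 = 0.02277 mol/L
[MnO4^-]_original = 0.02277 × 100.0/4.974 = 0.4577 mol/L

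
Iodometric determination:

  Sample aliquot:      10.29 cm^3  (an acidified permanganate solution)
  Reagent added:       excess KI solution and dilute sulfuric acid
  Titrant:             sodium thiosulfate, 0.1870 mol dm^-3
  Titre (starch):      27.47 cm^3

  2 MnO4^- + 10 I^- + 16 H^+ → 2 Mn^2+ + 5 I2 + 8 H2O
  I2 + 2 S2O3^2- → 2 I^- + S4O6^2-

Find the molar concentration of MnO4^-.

0.09984 mol/L

n(S2O3^2-) = 0.02747 × 0.1870 = 5.137 × 10^-3 mol
n(I2) = n(S2O3^2-)/2 = 2.568 × 10^-3 mol
From the 2:5 ratio, n(MnO4^-) in the aliquot = 2/5 × 2.568 × 10^-3 = 1.027 × 10^-3 mol
[MnO4^-] = 1.027 × 10^-3 / 0.01029 = 0.09984 mol/L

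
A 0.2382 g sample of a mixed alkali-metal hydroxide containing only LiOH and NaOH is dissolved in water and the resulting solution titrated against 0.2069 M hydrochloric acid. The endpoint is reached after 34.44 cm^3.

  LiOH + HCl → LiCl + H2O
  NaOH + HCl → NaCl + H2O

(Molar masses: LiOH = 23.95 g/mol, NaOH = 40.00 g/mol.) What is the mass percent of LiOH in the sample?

29.33 %

n(HCl) = 0.03444 × 0.2069 = 7.126 × 10^-3 mol
Let x = n(LiOH), y = n(NaOH).
Titrant: 1x + 1y = 7.126 × 10^-3;  mass: 23.95x + 40.00y = 0.2382
Solving, x = 2.917 × 10^-3 mol, y = 4.208 × 10^-3 mol
mass of LiOH = 2.917 × 10^-3 × 23.95 = 0.06987 g
% LiOH = 0.06987 / 0.2382 × 100 = 29.33 %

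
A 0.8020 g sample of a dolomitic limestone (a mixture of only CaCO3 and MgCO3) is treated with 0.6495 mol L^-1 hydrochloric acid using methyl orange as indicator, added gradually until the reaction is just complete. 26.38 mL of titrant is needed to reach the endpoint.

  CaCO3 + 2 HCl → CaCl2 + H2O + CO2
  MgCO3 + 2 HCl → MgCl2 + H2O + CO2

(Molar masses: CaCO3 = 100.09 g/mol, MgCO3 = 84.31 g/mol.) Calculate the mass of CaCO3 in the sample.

n(HCl) = 0.02638 × 0.6495 = 0.01713 mol
Let x = n(CaCO3), y = n(MgCO3).
Titrant: 2x + 2y = 0.01713;  mass: 100.09x + 84.31y = 0.8020
Solving, x = 5.052 × 10^-3 mol, y = 3.515 × 10^-3 mol
mass of CaCO3 = 5.052 × 10^-3 × 100.09 = 0.5057 g

0.5057 g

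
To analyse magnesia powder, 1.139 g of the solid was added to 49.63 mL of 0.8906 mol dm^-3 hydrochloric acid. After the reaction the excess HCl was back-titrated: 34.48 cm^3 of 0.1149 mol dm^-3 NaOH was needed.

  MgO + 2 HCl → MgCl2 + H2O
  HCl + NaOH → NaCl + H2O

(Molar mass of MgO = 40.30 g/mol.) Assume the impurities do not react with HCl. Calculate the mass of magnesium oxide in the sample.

n(HCl) added = 0.04963 × 0.8906 = 0.04420 mol
n(NaOH) used in back-titration = 0.03448 × 0.1149 = 3.962 × 10^-3 mol
n(HCl) left over = 3.962 × 10^-3 mol (1:1 ratio)
n(HCl) consumed by analyte = 0.04420 − 3.962 × 10^-3 = 0.04024 mol
From the 1:2 ratio, n(MgO) = 1/2 × 0.04024 = 0.02012 mol
mass of MgO = 0.02012 × 40.30 = 0.8108 g

0.8108 g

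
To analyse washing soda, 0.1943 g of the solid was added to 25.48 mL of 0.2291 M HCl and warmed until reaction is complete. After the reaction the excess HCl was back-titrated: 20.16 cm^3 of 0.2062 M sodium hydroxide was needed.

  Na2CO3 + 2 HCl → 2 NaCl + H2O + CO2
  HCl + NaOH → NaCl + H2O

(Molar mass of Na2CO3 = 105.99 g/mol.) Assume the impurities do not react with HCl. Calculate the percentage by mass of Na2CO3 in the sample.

45.83 %

n(HCl) added = 0.02548 × 0.2291 = 5.837 × 10^-3 mol
n(NaOH) used in back-titration = 0.02016 × 0.2062 = 4.157 × 10^-3 mol
n(HCl) left over = 4.157 × 10^-3 mol (1:1 ratio)
n(HCl) consumed by analyte = 5.837 × 10^-3 − 4.157 × 10^-3 = 1.680 × 10^-3 mol
From the 1:2 ratio, n(Na2CO3) = 1/2 × 1.680 × 10^-3 = 8.402 × 10^-4 mol
mass of Na2CO3 = 8.402 × 10^-4 × 105.99 = 0.08906 g
% Na2CO3 = 0.08906 / 0.1943 × 100 = 45.83 %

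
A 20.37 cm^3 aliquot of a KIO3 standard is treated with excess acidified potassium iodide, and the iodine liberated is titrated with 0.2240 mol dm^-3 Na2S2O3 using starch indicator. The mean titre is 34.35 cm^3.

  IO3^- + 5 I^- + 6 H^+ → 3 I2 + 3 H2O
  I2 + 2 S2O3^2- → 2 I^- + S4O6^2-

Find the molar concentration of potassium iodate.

0.06296 mol/L

n(S2O3^2-) = 0.03435 × 0.2240 = 7.694 × 10^-3 mol
n(I2) = n(S2O3^2-)/2 = 3.847 × 10^-3 mol
From the 1:3 ratio, n(IO3^-) in the aliquot = 1/3 × 3.847 × 10^-3 = 1.282 × 10^-3 mol
[IO3^-] = 1.282 × 10^-3 / 0.02037 = 0.06296 mol/L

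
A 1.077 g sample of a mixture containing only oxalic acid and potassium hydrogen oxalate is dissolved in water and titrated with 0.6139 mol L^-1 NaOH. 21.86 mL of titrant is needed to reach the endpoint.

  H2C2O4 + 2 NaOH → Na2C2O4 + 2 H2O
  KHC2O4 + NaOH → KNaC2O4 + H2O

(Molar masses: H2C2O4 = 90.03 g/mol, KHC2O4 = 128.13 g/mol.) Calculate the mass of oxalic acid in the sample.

0.3480 g

n(NaOH) = 0.02186 × 0.6139 = 0.01342 mol
Let x = n(H2C2O4), y = n(KHC2O4).
Titrant: 2x + 1y = 0.01342;  mass: 90.03x + 128.13y = 1.077
Solving, x = 3.865 × 10^-3 mol, y = 5.690 × 10^-3 mol
mass of H2C2O4 = 3.865 × 10^-3 × 90.03 = 0.3480 g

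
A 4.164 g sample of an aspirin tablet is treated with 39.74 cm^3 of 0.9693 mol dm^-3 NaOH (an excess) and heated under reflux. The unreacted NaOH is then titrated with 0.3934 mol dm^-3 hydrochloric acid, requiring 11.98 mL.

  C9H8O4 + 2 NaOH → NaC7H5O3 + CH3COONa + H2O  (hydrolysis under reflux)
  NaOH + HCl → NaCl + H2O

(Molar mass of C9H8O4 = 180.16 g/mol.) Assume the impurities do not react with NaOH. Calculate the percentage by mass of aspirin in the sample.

n(NaOH) added = 0.03974 × 0.9693 = 0.03852 mol
n(HCl) used in back-titration = 0.01198 × 0.3934 = 4.713 × 10^-3 mol
n(NaOH) left over = 4.713 × 10^-3 mol (1:1 ratio)
n(NaOH) consumed by analyte = 0.03852 − 4.713 × 10^-3 = 0.03381 mol
From the 1:2 ratio, n(C9H8O4) = 1/2 × 0.03381 = 0.01690 mol
mass of C9H8O4 = 0.01690 × 180.16 = 3.045 g
% C9H8O4 = 3.045 / 4.164 × 100 = 73.13 %

73.13 %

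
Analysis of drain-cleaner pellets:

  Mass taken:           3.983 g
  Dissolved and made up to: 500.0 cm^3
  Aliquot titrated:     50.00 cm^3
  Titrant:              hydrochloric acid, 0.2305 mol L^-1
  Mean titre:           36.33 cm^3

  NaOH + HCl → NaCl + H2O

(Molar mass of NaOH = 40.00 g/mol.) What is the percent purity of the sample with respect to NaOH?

84.10 %

n(HCl) per titration = 0.03633 × 0.2305 = 8.374 × 10^-3 mol
n(NaOH) in each aliquot = 8.374 × 10^-3 mol (1:1 ratio)
n(NaOH) in the whole flask = 8.374 × 10^-3 × 500.0/50.00 = 0.08374 mol
mass of NaOH = 0.08374 × 40.00 = 3.350 g
% NaOH = 3.350 / 3.983 × 100 = 84.10 %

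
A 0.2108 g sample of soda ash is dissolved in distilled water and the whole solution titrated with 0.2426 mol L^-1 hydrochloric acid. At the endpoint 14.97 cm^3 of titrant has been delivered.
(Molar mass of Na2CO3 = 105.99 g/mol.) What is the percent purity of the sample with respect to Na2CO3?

Na2CO3 + 2 HCl → 2 NaCl + H2O + CO2
n(HCl) = 0.01497 L × 0.2426 mol/L = 3.632 × 10^-3 mol
From the 1:2 ratio, n(Na2CO3) = 1/2 × 3.632 × 10^-3 = 1.816 × 10^-3 mol
mass of Na2CO3 = 1.816 × 10^-3 × 105.99 g/mol = 0.1925 g
% Na2CO3 = 0.1925 / 0.2108 × 100 = 91.30 %

91.30 %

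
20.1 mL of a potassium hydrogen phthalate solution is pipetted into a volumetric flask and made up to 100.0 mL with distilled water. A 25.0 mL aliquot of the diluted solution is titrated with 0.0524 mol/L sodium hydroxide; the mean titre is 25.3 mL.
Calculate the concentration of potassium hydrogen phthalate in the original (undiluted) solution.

KHC8H4O4 + NaOH → KNaC8H4O4 + H2O
n(NaOH) = 0.0253 × 0.0524 = 1.33 × 10^-3 mol
n(KHC8H4O4) in the aliquot = 1.33 × 10^-3 mol (1:1 ratio)
[KHC8H4O4]_dilute = 1.33 × 10^-3 / 0.0250 = 0.0530 mol/L
Dilution factor = 100.0 / 20.1 = 4.975
[KHC8H4O4]_stock = 0.0530 × 4.975 = 0.264 mol/L

0.264 mol/L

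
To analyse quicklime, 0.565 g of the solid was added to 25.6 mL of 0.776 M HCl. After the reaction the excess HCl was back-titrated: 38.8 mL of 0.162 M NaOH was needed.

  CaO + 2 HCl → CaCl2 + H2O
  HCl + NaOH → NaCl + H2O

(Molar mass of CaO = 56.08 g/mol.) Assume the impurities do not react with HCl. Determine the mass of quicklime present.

n(HCl) added = 0.0256 × 0.776 = 0.0199 mol
n(NaOH) used in back-titration = 0.0388 × 0.162 = 6.29 × 10^-3 mol
n(HCl) left over = 6.29 × 10^-3 mol (1:1 ratio)
n(HCl) consumed by analyte = 0.0199 − 6.29 × 10^-3 = 0.0136 mol
From the 1:2 ratio, n(CaO) = 1/2 × 0.0136 = 6.79 × 10^-3 mol
mass of CaO = 6.79 × 10^-3 × 56.08 = 0.381 g

0.381 g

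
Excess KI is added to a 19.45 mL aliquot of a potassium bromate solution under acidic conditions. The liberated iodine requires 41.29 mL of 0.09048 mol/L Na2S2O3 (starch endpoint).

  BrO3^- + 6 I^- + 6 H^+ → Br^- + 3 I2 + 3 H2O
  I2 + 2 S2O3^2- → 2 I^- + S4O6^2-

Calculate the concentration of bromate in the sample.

0.03201 mol/L

n(S2O3^2-) = 0.04129 × 0.09048 = 3.736 × 10^-3 mol
n(I2) = n(S2O3^2-)/2 = 1.868 × 10^-3 mol
From the 1:3 ratio, n(BrO3^-) in the aliquot = 1/3 × 1.868 × 10^-3 = 6.227 × 10^-4 mol
[BrO3^-] = 6.227 × 10^-4 / 0.01945 = 0.03201 mol/L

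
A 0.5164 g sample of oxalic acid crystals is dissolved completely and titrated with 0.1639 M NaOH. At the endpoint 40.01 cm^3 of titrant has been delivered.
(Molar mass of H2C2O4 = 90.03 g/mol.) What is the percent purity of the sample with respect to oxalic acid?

57.16 %

H2C2O4 + 2 NaOH → Na2C2O4 + 2 H2O
n(NaOH) = 0.04001 L × 0.1639 mol/L = 6.558 × 10^-3 mol
From the 1:2 ratio, n(H2C2O4) = 1/2 × 6.558 × 10^-3 = 3.279 × 10^-3 mol
mass of H2C2O4 = 3.279 × 10^-3 × 90.03 g/mol = 0.2952 g
% H2C2O4 = 0.2952 / 0.5164 × 100 = 57.16 %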